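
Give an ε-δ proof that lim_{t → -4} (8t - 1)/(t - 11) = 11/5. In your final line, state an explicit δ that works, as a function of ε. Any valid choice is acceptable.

δ = min(15/2, (75/58)ε)

Let ε > 0. We want δ > 0 with 0 < |t + 4| < δ ⇒ |(8t - 1)/(t - 11) − (11/5)| < ε.
Combining over a common denominator, (8t - 1)/(t - 11) − (11/5) = [(8t - 1)·(-15) − (-33)·(t - 11)] / [(-15)·(t - 11)] = -87(t + 4) / ((-15)(t - 11)).
So |(8t - 1)/(t - 11) − (11/5)| = 87|t + 4| / (15·|t − 11|).
Require δ ≤ 15/2, so |t − 11| ≥ |-15| − |t + 4| > 15 − 15/2 = 15/2.
Hence |(8t - 1)/(t - 11) − (11/5)| < 87|t + 4|/(15·(15/2)) = (58/75)|t + 4|, which is < ε once |t + 4| < (75/58)ε.
Take δ = min(15/2, (75/58)ε). Then 0 < |t + 4| < δ forces both bounds, so |(8t - 1)/(t - 11) − (11/5)| < ε.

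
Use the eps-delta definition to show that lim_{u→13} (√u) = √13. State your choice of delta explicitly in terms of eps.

delta = min(13, √13·eps)

Let eps > 0 be given. We want delta > 0 such that 0 < |u − 13| < delta implies |√u − √13| < eps.
Multiplying by the conjugate, |√u − √13| = |u − 13|/(√u + √13).
Restrict delta ≤ 13 so that |u − 13| < 13 forces u > 0, and then √u + √13 > √13.
Hence |√u − √13| < |u − 13|/√13, which is < eps once |u − 13| < √13·eps.
Take delta = min(13, √13·eps). If 0 < |u − 13| < delta then u > 0 and |√u − √13| < |u − 13|/√13 < eps.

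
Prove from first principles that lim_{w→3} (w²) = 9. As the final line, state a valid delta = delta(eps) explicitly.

Let eps > 0. We seek delta > 0 with 0 < |w − 3| < delta ⇒ |w² − 9| < eps.
Factor: w² − 9 = (w − 3)(w + 3), so |w² − 9| = |w − 3|·|w + 3|.
Restrict delta ≤ 1. Then |w − 3| < 1 gives |w| < 4, so by the triangle inequality |w + 3| ≤ 4 + 3 = 7.
Hence |w² − 9| ≤ 7|w − 3|, which is < eps once |w − 3| < eps/7.
Take delta = min(1, eps/7). If 0 < |w − 3| < delta then both bounds hold and |w² − 9| ≤ 7|w − 3| < 7·(eps/7) = eps.

delta = min(1, eps/7)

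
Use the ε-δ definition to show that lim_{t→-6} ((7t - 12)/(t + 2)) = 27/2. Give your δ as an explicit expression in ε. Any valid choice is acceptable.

Suppose ε > 0. We want δ > 0 with 0 < |t + 6| < δ ⇒ |(7t - 12)/(t + 2) − (27/2)| < ε.
Combining over a common denominator, (7t - 12)/(t + 2) − (27/2) = [(7t - 12)·(-4) − (-54)·(t + 2)] / [(-4)·(t + 2)] = 26(t + 6) / ((-4)(t + 2)).
So |(7t - 12)/(t + 2) − (27/2)| = 26|t + 6| / (4·|t + 2|).
Require δ ≤ 2, so |t + 2| ≥ |-4| − |t + 6| > 4 − 2 = 2.
Hence |(7t - 12)/(t + 2) − (27/2)| < 26|t + 6|/(4·2) = (13/4)|t + 6|, which is < ε once |t + 6| < (4/13)ε.
Take δ = min(2, (4/13)ε). Then 0 < |t + 6| < δ forces both bounds, so |(7t - 12)/(t + 2) − (27/2)| < ε.

δ = min(2, (4/13)ε)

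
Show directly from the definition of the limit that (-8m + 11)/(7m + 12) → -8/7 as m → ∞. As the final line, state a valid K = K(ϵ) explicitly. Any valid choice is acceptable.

Fix ϵ > 0. For m ≥ 1, |(-8m + 11)/(7m + 12) + 8/7| = |173|/(7(7m + 12)) = 173/(7(7m + 12)).
Since 7m + 12 ≥ 7m for m ≥ 1, this is ≤ 173/(7·7m) = (173/49)/m.
So |(-8m + 11)/(7m + 12) + 8/7| < ϵ whenever m > (173/49)/ϵ.
Take K = (173/49)/ϵ. If m > K then |(-8m + 11)/(7m + 12) + 8/7| ≤ (173/49)/m < ϵ.

K = (173/49)/ϵ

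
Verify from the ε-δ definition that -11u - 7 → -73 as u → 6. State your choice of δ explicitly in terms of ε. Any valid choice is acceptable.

δ = ε/11

Let ε > 0 be given. We need δ > 0 so that 0 < |u − 6| < δ implies |(-11u - 7) + 73| < ε.
Since (-11u - 7) + 73 = -11(u − 6), we have |(-11u - 7) + 73| = 11|u − 6|.
So 11|u − 6| < ε exactly when |u − 6| < ε/11.
Choosing δ = ε/11 gives |(-11u - 7) + 73| = 11|u − 6| < ε whenever |u − 6| < δ.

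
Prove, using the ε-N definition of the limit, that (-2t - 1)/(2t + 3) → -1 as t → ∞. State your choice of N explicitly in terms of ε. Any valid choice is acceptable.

Suppose ε > 0. We seek N > 0 such that t > N implies |(-2t - 1)/(2t + 3) + 1| < ε.
(-2t - 1)/(2t + 3) + 1 = (2(-2t - 1) − (-2)(2t + 3)) / (2(2t + 3)) = 4/(2(2t + 3)).
For t > 0 we have 2t + 3 > 2t, so |(-2t - 1)/(2t + 3) + 1| = 4/(2(2t + 3)) < 4/(2·2t) = 1/t.
Thus |(-2t - 1)/(2t + 3) + 1| < ε whenever t > 1/ε.
Take N = 1/ε. If t > N then |(-2t - 1)/(2t + 3) + 1| < 1/t < ε.

N = 1/ε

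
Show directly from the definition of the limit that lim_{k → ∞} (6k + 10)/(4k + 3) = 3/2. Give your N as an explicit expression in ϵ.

N = (11/8)/ϵ

Let ϵ > 0. For k ≥ 1, |(6k + 10)/(4k + 3) − (3/2)| = |22|/(4(4k + 3)) = 22/(4(4k + 3)).
Since 4k + 3 ≥ 4k for k ≥ 1, this is ≤ 22/(4·4k) = (11/8)/k.
So |(6k + 10)/(4k + 3) − (3/2)| < ϵ whenever k > (11/8)/ϵ.
Take N = (11/8)/ϵ. If k > N then |(6k + 10)/(4k + 3) − (3/2)| ≤ (11/8)/k < ϵ.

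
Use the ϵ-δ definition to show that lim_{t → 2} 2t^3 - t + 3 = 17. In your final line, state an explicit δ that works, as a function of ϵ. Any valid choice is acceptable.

δ = min(1, ϵ/37)

Suppose ϵ > 0. We want δ > 0 such that 0 < |t − 2| < δ implies |(2t^3 - t + 3) − 17| < ϵ.
(2t^3 - t + 3) − 17 = 2t^3 - t - 14 = (t − 2)(2t^2 + 4t + 7).
So |(2t^3 - t + 3) − 17| = |t − 2|·|2t^2 + 4t + 7|.
Assume first that |t − 2| < 1, so |t| < 3. Then |2t^2 + 4t + 7| ≤ 2·3^2 + 4·3 + 7 = 37.
Hence |(2t^3 - t + 3) − 17| ≤ 37|t − 2| < ϵ provided |t − 2| < ϵ/37.
Choosing δ = min(1, ϵ/37) ensures both conditions, hence |(2t^3 - t + 3) − 17| < ϵ.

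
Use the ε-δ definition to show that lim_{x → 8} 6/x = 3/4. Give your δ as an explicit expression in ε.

Suppose ε > 0. We seek δ > 0 such that 0 < |x − 8| < δ implies |6/x − (3/4)| < ε.
|6/x − (3/4)| = 6·|8 − x|/(8·|x|) = 6|x − 8|/(8|x|).
Restrict δ ≤ 4. Then |x − 8| < 4 gives |x| > 4, so 8|x| > 32.
Then |6/x − (3/4)| < 6|x − 8|/32, which is < ε when |x − 8| < (16/3)ε.
Take δ = min(4, (16/3)ε). Then 0 < |x − 8| < δ gives both |x − 8| < 4 and |x − 8| < (16/3)ε, so |6/x − (3/4)| < ε.

δ = min(4, (16/3)ε)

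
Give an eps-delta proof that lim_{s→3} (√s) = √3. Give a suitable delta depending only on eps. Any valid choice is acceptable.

delta = min(3, √3·eps)

Fix eps > 0. We want delta > 0 such that 0 < |s − 3| < delta implies |√s − √3| < eps.
Rationalise: √s − √3 = (s − 3)/(√s + √3), so |√s − √3| = |s − 3|/(√s + √3).
Restrict delta ≤ 3 so that |s − 3| < 3 forces s > 0, and then √s + √3 > √3.
Hence |√s − √3| < |s − 3|/√3, which is < eps once |s − 3| < √3·eps.
Take delta = min(3, √3·eps). If 0 < |s − 3| < delta then s > 0 and |√s − √3| < |s − 3|/√3 < eps.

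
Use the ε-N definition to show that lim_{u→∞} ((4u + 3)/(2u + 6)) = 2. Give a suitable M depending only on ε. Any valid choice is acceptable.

Fix ε > 0. We seek M > 0 such that u > M implies |(4u + 3)/(2u + 6) − 2| < ε.
(4u + 3)/(2u + 6) − 2 = (2(4u + 3) − 4(2u + 6)) / (2(2u + 6)) = -18/(2(2u + 6)).
For u > 0 we have 2u + 6 > 2u, so |(4u + 3)/(2u + 6) − 2| = 18/(2(2u + 6)) < 18/(2·2u) = (9/2)/u.
Thus |(4u + 3)/(2u + 6) − 2| < ε whenever u > (9/2)/ε.
Take M = (9/2)/ε. If u > M then |(4u + 3)/(2u + 6) − 2| < (9/2)/u < ε.

M = (9/2)/ε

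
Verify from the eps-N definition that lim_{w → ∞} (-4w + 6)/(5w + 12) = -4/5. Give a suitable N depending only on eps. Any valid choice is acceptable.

Let eps > 0. We seek N > 0 such that w > N implies |(-4w + 6)/(5w + 12) + 4/5| < eps.
(-4w + 6)/(5w + 12) + 4/5 = (5(-4w + 6) − (-4)(5w + 12)) / (5(5w + 12)) = 78/(5(5w + 12)).
For w > 0 we have 5w + 12 > 5w, so |(-4w + 6)/(5w + 12) + 4/5| = 78/(5(5w + 12)) < 78/(5·5w) = (78/25)/w.
Thus |(-4w + 6)/(5w + 12) + 4/5| < eps whenever w > (78/25)/eps.
Take N = (78/25)/eps. If w > N then |(-4w + 6)/(5w + 12) + 4/5| < (78/25)/w < eps.

N = (78/25)/eps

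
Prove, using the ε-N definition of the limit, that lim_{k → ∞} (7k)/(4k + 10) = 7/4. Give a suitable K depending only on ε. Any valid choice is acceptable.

Suppose ε > 0. For k ≥ 1, |(7k)/(4k + 10) − (7/4)| = |-70|/(4(4k + 10)) = 70/(4(4k + 10)).
Since 4k + 10 ≥ 4k for k ≥ 1, this is ≤ 70/(4·4k) = (35/8)/k.
So |(7k)/(4k + 10) − (7/4)| < ε whenever k > (35/8)/ε.
Take K = (35/8)/ε. If k > K then |(7k)/(4k + 10) − (7/4)| ≤ (35/8)/k < ε.

K = (35/8)/ε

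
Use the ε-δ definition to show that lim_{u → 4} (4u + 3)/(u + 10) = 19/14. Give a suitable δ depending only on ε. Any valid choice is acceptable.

Suppose ε > 0. We want δ > 0 with 0 < |u − 4| < δ ⇒ |(4u + 3)/(u + 10) − (19/14)| < ε.
Combining over a common denominator, (4u + 3)/(u + 10) − (19/14) = [(4u + 3)·14 − 19·(u + 10)] / [14·(u + 10)] = 37(u − 4) / (14(u + 10)).
So |(4u + 3)/(u + 10) − (19/14)| = 37|u − 4| / (14·|u + 10|).
Restrict δ ≤ 7. Then |u − 4| < 7 gives |u + 10| = |(u − 4) + 14| ≥ 14 − 7 = 7.
Hence |(4u + 3)/(u + 10) − (19/14)| < 37|u − 4|/(14·7) = (37/98)|u − 4|, which is < ε once |u − 4| < (98/37)ε.
Take δ = min(7, (98/37)ε). Then 0 < |u − 4| < δ forces both bounds, so |(4u + 3)/(u + 10) − (19/14)| < ε.

δ = min(7, (98/37)ε)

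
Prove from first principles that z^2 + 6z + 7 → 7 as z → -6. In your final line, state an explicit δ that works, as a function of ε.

δ = min(2, ε/8)

Fix ε > 0. We want δ > 0 such that 0 < |z + 6| < δ implies |(z^2 + 6z + 7) − 7| < ε.
(z^2 + 6z + 7) − 7 = z^2 + 6z = (z + 6)(z).
So |(z^2 + 6z + 7) − 7| = |z + 6|·|z|.
Require δ ≤ 2. Then |z + 6| < 2 gives |z| < 8, and by the triangle inequality |z| ≤ 8 = 8.
Hence |(z^2 + 6z + 7) − 7| ≤ 8|z + 6| < ε provided |z + 6| < ε/8.
Take δ = min(2, ε/8). Then 0 < |z + 6| < δ gives both |z + 6| < 2 and |z + 6| < ε/8, so |(z^2 + 6z + 7) − 7| < ε.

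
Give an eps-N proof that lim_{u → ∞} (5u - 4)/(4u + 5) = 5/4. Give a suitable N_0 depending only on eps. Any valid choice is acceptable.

Suppose eps > 0. We seek N_0 > 0 such that u > N_0 implies |(5u - 4)/(4u + 5) − (5/4)| < eps.
(5u - 4)/(4u + 5) − (5/4) = (4(5u - 4) − 5(4u + 5)) / (4(4u + 5)) = -41/(4(4u + 5)).
For u > 0 we have 4u + 5 > 4u, so |(5u - 4)/(4u + 5) − (5/4)| = 41/(4(4u + 5)) < 41/(4·4u) = (41/16)/u.
Thus |(5u - 4)/(4u + 5) − (5/4)| < eps whenever u > (41/16)/eps.
Take N_0 = (41/16)/eps. If u > N_0 then |(5u - 4)/(4u + 5) − (5/4)| < (41/16)/u < eps.

N_0 = (41/16)/eps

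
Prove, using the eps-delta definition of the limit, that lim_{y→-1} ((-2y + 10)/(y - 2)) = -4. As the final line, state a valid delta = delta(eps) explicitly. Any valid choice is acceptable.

delta = min(3/2, (3/4)eps)

Let eps > 0 be given. We want delta > 0 with 0 < |y + 1| < delta ⇒ |(-2y + 10)/(y - 2) + 4| < eps.
Combining over a common denominator, (-2y + 10)/(y - 2) + 4 = [(-2y + 10)·(-3) − 12·(y - 2)] / [(-3)·(y - 2)] = -6(y + 1) / ((-3)(y - 2)).
So |(-2y + 10)/(y - 2) + 4| = 6|y + 1| / (3·|y − 2|).
Require delta ≤ 3/2, so |y − 2| ≥ |-3| − |y + 1| > 3 − 3/2 = 3/2.
Hence |(-2y + 10)/(y - 2) + 4| < 6|y + 1|/(3·(3/2)) = (4/3)|y + 1|, which is < eps once |y + 1| < (3/4)eps.
Take delta = min(3/2, (3/4)eps). Then 0 < |y + 1| < delta forces both bounds, so |(-2y + 10)/(y - 2) + 4| < eps.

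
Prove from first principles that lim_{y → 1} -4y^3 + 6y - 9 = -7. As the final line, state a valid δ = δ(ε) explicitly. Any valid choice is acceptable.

Fix ε > 0. We want δ > 0 such that 0 < |y − 1| < δ implies |(-4y^3 + 6y - 9) + 7| < ε.
(-4y^3 + 6y - 9) + 7 = -4y^3 + 6y - 2 = (y − 1)(-4y^2 - 4y + 2).
So |(-4y^3 + 6y - 9) + 7| = |y − 1|·|-4y^2 - 4y + 2|.
Require δ ≤ 1. Then |y − 1| < 1 gives |y| < 2, and by the triangle inequality |-4y^2 - 4y + 2| ≤ 4·2^2 + 4·2 + 2 = 26.
Hence |(-4y^3 + 6y - 9) + 7| ≤ 26|y − 1| < ε provided |y − 1| < ε/26.
Choosing δ = min(1, ε/26) ensures both conditions, hence |(-4y^3 + 6y - 9) + 7| < ε.

δ = min(1, ε/26)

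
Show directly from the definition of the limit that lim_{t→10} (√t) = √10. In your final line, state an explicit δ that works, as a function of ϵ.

Suppose ϵ > 0. We want δ > 0 such that 0 < |t − 10| < δ implies |√t − √10| < ϵ.
Multiplying by the conjugate, |√t − √10| = |t − 10|/(√t + √10).
Restrict δ ≤ 10 so that |t − 10| < 10 forces t > 0, and then √t + √10 > √10.
Hence |√t − √10| < |t − 10|/√10, which is < ϵ once |t − 10| < √10·ϵ.
Take δ = min(10, √10·ϵ). If 0 < |t − 10| < δ then t > 0 and |√t − √10| < |t − 10|/√10 < ϵ.

δ = min(10, √10·ϵ)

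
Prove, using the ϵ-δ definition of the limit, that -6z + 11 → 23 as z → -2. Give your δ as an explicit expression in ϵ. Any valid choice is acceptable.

Suppose ϵ > 0. We need δ > 0 so that 0 < |z + 2| < δ implies |(-6z + 11) − 23| < ϵ.
|(-6z + 11) − 23| = |-6z - 12| = 6|z + 2|.
So 6|z + 2| < ϵ exactly when |z + 2| < ϵ/6.
Take δ = ϵ/6. If 0 < |z + 2| < δ then |(-6z + 11) − 23| = 6|z + 2| < 6·(ϵ/6) = ϵ.

δ = ϵ/6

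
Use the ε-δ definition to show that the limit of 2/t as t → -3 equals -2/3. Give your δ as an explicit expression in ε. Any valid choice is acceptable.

Let ε > 0 be given. We seek δ > 0 such that 0 < |t + 3| < δ implies |2/t + 2/3| < ε.
|2/t + 2/3| = 2·|-3 − t|/(3·|t|) = 2|t + 3|/(3|t|).
Restrict δ ≤ 3/2. Then |t + 3| < 3/2 gives |t| > 3/2, so 3|t| > 9/2.
Then |2/t + 2/3| < 2|t + 3|/(9/2), which is < ε when |t + 3| < (9/4)ε.
Take δ = min(3/2, (9/4)ε). Then 0 < |t + 3| < δ gives both |t + 3| < 3/2 and |t + 3| < (9/4)ε, so |2/t + 2/3| < ε.

δ = min(3/2, (9/4)ε)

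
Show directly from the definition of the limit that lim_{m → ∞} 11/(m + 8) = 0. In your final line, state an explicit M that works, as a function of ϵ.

M = 11/ϵ

Suppose ϵ > 0. For m ≥ 1, |11/(m + 8) − 0| = 11/(m + 8) ≤ 11/m.
We need 11/m < ϵ, i.e. m > 11/ϵ.
Take M = 11/ϵ. If m > M then |11/(m + 8)| ≤ 11/m < ϵ.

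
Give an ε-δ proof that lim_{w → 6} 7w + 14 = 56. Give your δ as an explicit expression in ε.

δ = ε/7

Let ε > 0 be given. We need δ > 0 so that 0 < |w − 6| < δ implies |(7w + 14) − 56| < ε.
|(7w + 14) − 56| = |7w - 42| = 7|w − 6|.
Thus it suffices that |w − 6| < ε/7.
Take δ = ε/7. If 0 < |w − 6| < δ then |(7w + 14) − 56| = 7|w − 6| < 7·(ε/7) = ε.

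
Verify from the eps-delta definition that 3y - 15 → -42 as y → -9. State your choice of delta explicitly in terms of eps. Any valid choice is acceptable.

delta = eps/3

Let eps > 0. We need delta > 0 so that 0 < |y + 9| < delta implies |(3y - 15) + 42| < eps.
Since (3y - 15) + 42 = 3(y + 9), we have |(3y - 15) + 42| = 3|y + 9|.
Thus it suffices that |y + 9| < eps/3.
Choosing delta = eps/3 gives |(3y - 15) + 42| = 3|y + 9| < eps whenever |y + 9| < delta.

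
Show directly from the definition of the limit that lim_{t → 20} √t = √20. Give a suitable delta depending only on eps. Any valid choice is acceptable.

delta = min(20, √20·eps)

Suppose eps > 0. We want delta > 0 such that 0 < |t − 20| < delta implies |√t − √20| < eps.
Multiplying by the conjugate, |√t − √20| = |t − 20|/(√t + √20).
Restrict delta ≤ 20 so that |t − 20| < 20 forces t > 0, and then √t + √20 > √20.
Hence |√t − √20| < |t − 20|/√20, which is < eps once |t − 20| < √20·eps.
Take delta = min(20, √20·eps). If 0 < |t − 20| < delta then t > 0 and |√t − √20| < |t − 20|/√20 < eps.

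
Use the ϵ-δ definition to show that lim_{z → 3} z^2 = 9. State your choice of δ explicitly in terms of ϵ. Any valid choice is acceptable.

Let ϵ > 0. We seek δ > 0 with 0 < |z − 3| < δ ⇒ |z^2 − 9| < ϵ.
Factor: z^2 − 9 = (z − 3)(z + 3), so |z^2 − 9| = |z − 3|·|z + 3|.
Restrict δ ≤ 2. Then |z − 3| < 2 gives |z| < 5, so by the triangle inequality |z + 3| ≤ 5 + 3 = 8.
Hence |z^2 − 9| ≤ 8|z − 3|, which is < ϵ once |z − 3| < ϵ/8.
Take δ = min(2, ϵ/8). If 0 < |z − 3| < δ then both bounds hold and |z^2 − 9| ≤ 8|z − 3| < 8·(ϵ/8) = ϵ.

δ = min(2, ϵ/8)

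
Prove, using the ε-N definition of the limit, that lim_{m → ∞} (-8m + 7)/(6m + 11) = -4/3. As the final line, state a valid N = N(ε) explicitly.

N = (65/18)/ε

Suppose ε > 0. For m ≥ 1, |(-8m + 7)/(6m + 11) + 4/3| = |130|/(6(6m + 11)) = 130/(6(6m + 11)).
Since 6m + 11 ≥ 6m for m ≥ 1, this is ≤ 130/(6·6m) = (65/18)/m.
So |(-8m + 7)/(6m + 11) + 4/3| < ε whenever m > (65/18)/ε.
Take N = (65/18)/ε. If m > N then |(-8m + 7)/(6m + 11) + 4/3| ≤ (65/18)/m < ε.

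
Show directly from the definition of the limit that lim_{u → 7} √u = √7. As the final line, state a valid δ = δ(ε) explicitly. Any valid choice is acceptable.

Let ε > 0 be given. We want δ > 0 such that 0 < |u − 7| < δ implies |√u − √7| < ε.
Multiplying by the conjugate, |√u − √7| = |u − 7|/(√u + √7).
Restrict δ ≤ 7 so that |u − 7| < 7 forces u > 0, and then √u + √7 > √7.
Hence |√u − √7| < |u − 7|/√7, which is < ε once |u − 7| < √7·ε.
Take δ = min(7, √7·ε). If 0 < |u − 7| < δ then u > 0 and |√u − √7| < |u − 7|/√7 < ε.

δ = min(7, √7·ε)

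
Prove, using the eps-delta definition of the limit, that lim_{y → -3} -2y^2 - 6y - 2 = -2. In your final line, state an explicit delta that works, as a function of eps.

delta = min(2, eps/10)

Let eps > 0. We want delta > 0 such that 0 < |y + 3| < delta implies |(-2y^2 - 6y - 2) + 2| < eps.
(-2y^2 - 6y - 2) + 2 = -2y^2 - 6y = (y + 3)(-2y).
So |(-2y^2 - 6y - 2) + 2| = |y + 3|·|-2y|.
Require delta ≤ 2. Then |y + 3| < 2 gives |y| < 5, and by the triangle inequality |-2y| ≤ 2·5 = 10.
Hence |(-2y^2 - 6y - 2) + 2| ≤ 10|y + 3| < eps provided |y + 3| < eps/10.
Take delta = min(2, eps/10). Then 0 < |y + 3| < delta gives both |y + 3| < 2 and |y + 3| < eps/10, so |(-2y^2 - 6y - 2) + 2| < eps.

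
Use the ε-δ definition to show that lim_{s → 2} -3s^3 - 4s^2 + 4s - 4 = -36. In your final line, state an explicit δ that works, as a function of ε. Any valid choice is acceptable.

Let ε > 0 be given. We want δ > 0 such that 0 < |s − 2| < δ implies |(-3s^3 - 4s^2 + 4s - 4) + 36| < ε.
(-3s^3 - 4s^2 + 4s - 4) + 36 = -3s^3 - 4s^2 + 4s + 32 = (s − 2)(-3s^2 - 10s - 16).
So |(-3s^3 - 4s^2 + 4s - 4) + 36| = |s − 2|·|-3s^2 - 10s - 16|.
Assume first that |s − 2| < 1, so |s| < 3. Then |-3s^2 - 10s - 16| ≤ 3·3^2 + 10·3 + 16 = 73.
Hence |(-3s^3 - 4s^2 + 4s - 4) + 36| ≤ 73|s − 2| < ε provided |s − 2| < ε/73.
Take δ = min(1, ε/73). Then 0 < |s − 2| < δ gives both |s − 2| < 1 and |s − 2| < ε/73, so |(-3s^3 - 4s^2 + 4s - 4) + 36| < ε.

δ = min(1, ε/73)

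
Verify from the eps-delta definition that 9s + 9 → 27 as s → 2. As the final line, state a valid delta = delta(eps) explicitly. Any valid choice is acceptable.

delta = eps/9

Let eps > 0. We need delta > 0 so that 0 < |s − 2| < delta implies |(9s + 9) − 27| < eps.
Since (9s + 9) − 27 = 9(s − 2), we have |(9s + 9) − 27| = 9|s − 2|.
So 9|s − 2| < eps exactly when |s − 2| < eps/9.
Take delta = eps/9. If 0 < |s − 2| < delta then |(9s + 9) − 27| = 9|s − 2| < 9·(eps/9) = eps.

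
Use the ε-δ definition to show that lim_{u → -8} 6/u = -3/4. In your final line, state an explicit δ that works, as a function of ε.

δ = min(4, (16/3)ε)

Fix ε > 0. We seek δ > 0 such that 0 < |u + 8| < δ implies |6/u + 3/4| < ε.
|6/u + 3/4| = 6·|-8 − u|/(8·|u|) = 6|u + 8|/(8|u|).
Restrict δ ≤ 4. Then |u + 8| < 4 gives |u| > 4, so 8|u| > 32.
Then |6/u + 3/4| < 6|u + 8|/32, which is < ε when |u + 8| < (16/3)ε.
Take δ = min(4, (16/3)ε). Then 0 < |u + 8| < δ gives both |u + 8| < 4 and |u + 8| < (16/3)ε, so |6/u + 3/4| < ε.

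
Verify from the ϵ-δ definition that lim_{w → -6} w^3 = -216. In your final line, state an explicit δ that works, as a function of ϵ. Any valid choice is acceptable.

Fix ϵ > 0. We seek δ > 0 with 0 < |w + 6| < δ ⇒ |w^3 + 216| < ϵ.
Factor: w^3 + 216 = (w + 6)(w^2 - 6w + 36), so |w^3 + 216| = |w + 6|·|w^2 - 6w + 36|.
Impose δ ≤ 1 so that |w| < 7; then |w^2 - 6w + 36| ≤ 127.
Hence |w^3 + 216| ≤ 127|w + 6|, which is < ϵ once |w + 6| < ϵ/127.
Take δ = min(1, ϵ/127). If 0 < |w + 6| < δ then both bounds hold and |w^3 + 216| ≤ 127|w + 6| < 127·(ϵ/127) = ϵ.

δ = min(1, ϵ/127)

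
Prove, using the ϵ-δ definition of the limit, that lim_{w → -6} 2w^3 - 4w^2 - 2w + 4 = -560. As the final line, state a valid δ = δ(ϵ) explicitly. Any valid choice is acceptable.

δ = min(1, ϵ/304)

Suppose ϵ > 0. We want δ > 0 such that 0 < |w + 6| < δ implies |(2w^3 - 4w^2 - 2w + 4) + 560| < ϵ.
(2w^3 - 4w^2 - 2w + 4) + 560 = 2w^3 - 4w^2 - 2w + 564 = (w + 6)(2w^2 - 16w + 94).
So |(2w^3 - 4w^2 - 2w + 4) + 560| = |w + 6|·|2w^2 - 16w + 94|.
Require δ ≤ 1. Then |w + 6| < 1 gives |w| < 7, and by the triangle inequality |2w^2 - 16w + 94| ≤ 2·7^2 + 16·7 + 94 = 304.
Hence |(2w^3 - 4w^2 - 2w + 4) + 560| ≤ 304|w + 6| < ϵ provided |w + 6| < ϵ/304.
Choosing δ = min(1, ϵ/304) ensures both conditions, hence |(2w^3 - 4w^2 - 2w + 4) + 560| < ϵ.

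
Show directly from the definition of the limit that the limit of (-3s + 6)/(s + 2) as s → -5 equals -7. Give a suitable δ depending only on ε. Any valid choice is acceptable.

δ = min(3/2, (3/8)ε)

Suppose ε > 0. We want δ > 0 with 0 < |s + 5| < δ ⇒ |(-3s + 6)/(s + 2) + 7| < ε.
Combining over a common denominator, (-3s + 6)/(s + 2) + 7 = [(-3s + 6)·(-3) − 21·(s + 2)] / [(-3)·(s + 2)] = -12(s + 5) / ((-3)(s + 2)).
So |(-3s + 6)/(s + 2) + 7| = 12|s + 5| / (3·|s + 2|).
Require δ ≤ 3/2, so |s + 2| ≥ |-3| − |s + 5| > 3 − 3/2 = 3/2.
Hence |(-3s + 6)/(s + 2) + 7| < 12|s + 5|/(3·(3/2)) = (8/3)|s + 5|, which is < ε once |s + 5| < (3/8)ε.
Take δ = min(3/2, (3/8)ε). Then 0 < |s + 5| < δ forces both bounds, so |(-3s + 6)/(s + 2) + 7| < ε.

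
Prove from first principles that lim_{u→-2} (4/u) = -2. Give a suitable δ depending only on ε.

Fix ε > 0. We seek δ > 0 such that 0 < |u + 2| < δ implies |4/u + 2| < ε.
|4/u + 2| = 4·|-2 − u|/(2·|u|) = 4|u + 2|/(2|u|).
Require δ ≤ 1 so that |u| > 2 − 1 = 1, hence 2|u| > 2.
Then |4/u + 2| < 4|u + 2|/2, which is < ε when |u + 2| < (1/2)ε.
Take δ = min(1, (1/2)ε). Then 0 < |u + 2| < δ gives both |u + 2| < 1 and |u + 2| < (1/2)ε, so |4/u + 2| < ε.

δ = min(1, (1/2)ε)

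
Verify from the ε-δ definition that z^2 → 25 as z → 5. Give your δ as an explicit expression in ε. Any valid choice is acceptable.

Suppose ε > 0. We seek δ > 0 with 0 < |z − 5| < δ ⇒ |z^2 − 25| < ε.
Factor: z^2 − 25 = (z − 5)(z + 5), so |z^2 − 25| = |z − 5|·|z + 5|.
Restrict δ ≤ 1. Then |z − 5| < 1 gives |z| < 6, so by the triangle inequality |z + 5| ≤ 6 + 5 = 11.
Hence |z^2 − 25| ≤ 11|z − 5|, which is < ε once |z − 5| < ε/11.
Take δ = min(1, ε/11). If 0 < |z − 5| < δ then both bounds hold and |z^2 − 25| ≤ 11|z − 5| < 11·(ε/11) = ε.

δ = min(1, ε/11)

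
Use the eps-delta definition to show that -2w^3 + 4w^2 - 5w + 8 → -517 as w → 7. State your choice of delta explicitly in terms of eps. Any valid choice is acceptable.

delta = min(1, eps/283)

Fix eps > 0. We want delta > 0 such that 0 < |w − 7| < delta implies |(-2w^3 + 4w^2 - 5w + 8) + 517| < eps.
(-2w^3 + 4w^2 - 5w + 8) + 517 = -2w^3 + 4w^2 - 5w + 525 = (w − 7)(-2w^2 - 10w - 75).
So |(-2w^3 + 4w^2 - 5w + 8) + 517| = |w − 7|·|-2w^2 - 10w - 75|.
Require delta ≤ 1. Then |w − 7| < 1 gives |w| < 8, and by the triangle inequality |-2w^2 - 10w - 75| ≤ 2·8^2 + 10·8 + 75 = 283.
Hence |(-2w^3 + 4w^2 - 5w + 8) + 517| ≤ 283|w − 7| < eps provided |w − 7| < eps/283.
Choosing delta = min(1, eps/283) ensures both conditions, hence |(-2w^3 + 4w^2 - 5w + 8) + 517| < eps.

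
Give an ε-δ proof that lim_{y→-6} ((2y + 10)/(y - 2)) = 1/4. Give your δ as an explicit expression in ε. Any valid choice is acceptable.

Suppose ε > 0. We want δ > 0 with 0 < |y + 6| < δ ⇒ |(2y + 10)/(y - 2) − (1/4)| < ε.
Combining over a common denominator, (2y + 10)/(y - 2) − (1/4) = [(2y + 10)·(-8) − (-2)·(y - 2)] / [(-8)·(y - 2)] = -14(y + 6) / ((-8)(y - 2)).
So |(2y + 10)/(y - 2) − (1/4)| = 14|y + 6| / (8·|y − 2|).
Restrict δ ≤ 4. Then |y + 6| < 4 gives |y − 2| = |(y + 6) + (-8)| ≥ 8 − 4 = 4.
Hence |(2y + 10)/(y - 2) − (1/4)| < 14|y + 6|/(8·4) = (7/16)|y + 6|, which is < ε once |y + 6| < (16/7)ε.
Take δ = min(4, (16/7)ε). Then 0 < |y + 6| < δ forces both bounds, so |(2y + 10)/(y - 2) − (1/4)| < ε.

δ = min(4, (16/7)ε)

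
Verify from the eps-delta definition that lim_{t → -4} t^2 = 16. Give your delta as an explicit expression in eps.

Suppose eps > 0. We seek delta > 0 with 0 < |t + 4| < delta ⇒ |t^2 − 16| < eps.
Factor: t^2 − 16 = (t + 4)(t - 4), so |t^2 − 16| = |t + 4|·|t - 4|.
Impose delta ≤ 1 so that |t| < 5; then |t - 4| ≤ 9.
Hence |t^2 − 16| ≤ 9|t + 4|, which is < eps once |t + 4| < eps/9.
Take delta = min(1, eps/9). If 0 < |t + 4| < delta then both bounds hold and |t^2 − 16| ≤ 9|t + 4| < 9·(eps/9) = eps.

delta = min(1, eps/9)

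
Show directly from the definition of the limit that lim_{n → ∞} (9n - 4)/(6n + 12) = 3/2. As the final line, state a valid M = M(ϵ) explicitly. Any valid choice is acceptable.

M = (11/3)/ϵ

Let ϵ > 0 be given. For n ≥ 1, |(9n - 4)/(6n + 12) − (3/2)| = |-132|/(6(6n + 12)) = 132/(6(6n + 12)).
Since 6n + 12 ≥ 6n for n ≥ 1, this is ≤ 132/(6·6n) = (11/3)/n.
So |(9n - 4)/(6n + 12) − (3/2)| < ϵ whenever n > (11/3)/ϵ.
Take M = (11/3)/ϵ. If n > M then |(9n - 4)/(6n + 12) − (3/2)| ≤ (11/3)/n < ϵ.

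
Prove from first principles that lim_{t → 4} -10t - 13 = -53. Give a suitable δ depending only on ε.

Let ε > 0. We need δ > 0 so that 0 < |t − 4| < δ implies |(-10t - 13) + 53| < ε.
|(-10t - 13) + 53| = |-10t + 40| = 10|t − 4|.
So 10|t − 4| < ε exactly when |t − 4| < ε/10.
Choosing δ = ε/10 gives |(-10t - 13) + 53| = 10|t − 4| < ε whenever |t − 4| < δ.

δ = ε/10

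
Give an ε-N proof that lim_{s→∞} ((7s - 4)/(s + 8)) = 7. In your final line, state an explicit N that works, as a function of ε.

Let ε > 0 be given. We seek N > 0 such that s > N implies |(7s - 4)/(s + 8) − 7| < ε.
(7s - 4)/(s + 8) − 7 = ((7s - 4) − 7(s + 8)) / ((s + 8)) = -60/((s + 8)).
For s > 0 we have s + 8 > s, so |(7s - 4)/(s + 8) − 7| = 60/((s + 8)) < 60/(s) = 60/s.
Thus |(7s - 4)/(s + 8) − 7| < ε whenever s > 60/ε.
Take N = 60/ε. If s > N then |(7s - 4)/(s + 8) − 7| < 60/s < ε.

N = 60/ε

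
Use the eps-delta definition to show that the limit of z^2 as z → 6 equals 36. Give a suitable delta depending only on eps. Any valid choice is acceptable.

Suppose eps > 0. We seek delta > 0 with 0 < |z − 6| < delta ⇒ |z^2 − 36| < eps.
Factor: z^2 − 36 = (z − 6)(z + 6), so |z^2 − 36| = |z − 6|·|z + 6|.
Restrict delta ≤ 1. Then |z − 6| < 1 gives |z| < 7, so by the triangle inequality |z + 6| ≤ 7 + 6 = 13.
Hence |z^2 − 36| ≤ 13|z − 6|, which is < eps once |z − 6| < eps/13.
Take delta = min(1, eps/13). If 0 < |z − 6| < delta then both bounds hold and |z^2 − 36| ≤ 13|z − 6| < 13·(eps/13) = eps.

delta = min(1, eps/13)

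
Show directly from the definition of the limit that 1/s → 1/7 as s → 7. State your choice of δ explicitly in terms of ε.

δ = min(7/2, (49/2)ε)

Suppose ε > 0. We seek δ > 0 such that 0 < |s − 7| < δ implies |1/s − (1/7)| < ε.
|1/s − (1/7)| = |7 − s|/(7·|s|) = |s − 7|/(7|s|).
Restrict δ ≤ 7/2. Then |s − 7| < 7/2 gives |s| > 7/2, so 7|s| > 49/2.
Then |1/s − (1/7)| < |s − 7|/(49/2), which is < ε when |s − 7| < (49/2)ε.
Take δ = min(7/2, (49/2)ε). Then 0 < |s − 7| < δ gives both |s − 7| < 7/2 and |s − 7| < (49/2)ε, so |1/s − (1/7)| < ε.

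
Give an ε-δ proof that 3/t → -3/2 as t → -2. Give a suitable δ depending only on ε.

δ = min(1, (2/3)ε)

Suppose ε > 0. We seek δ > 0 such that 0 < |t + 2| < δ implies |3/t + 3/2| < ε.
|3/t + 3/2| = 3·|-2 − t|/(2·|t|) = 3|t + 2|/(2|t|).
Require δ ≤ 1 so that |t| > 2 − 1 = 1, hence 2|t| > 2.
Then |3/t + 3/2| < 3|t + 2|/2, which is < ε when |t + 2| < (2/3)ε.
Take δ = min(1, (2/3)ε). Then 0 < |t + 2| < δ gives both |t + 2| < 1 and |t + 2| < (2/3)ε, so |3/t + 3/2| < ε.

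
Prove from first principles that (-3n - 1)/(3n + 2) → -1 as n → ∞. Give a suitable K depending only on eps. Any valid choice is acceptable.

K = (1/3)/eps

Let eps > 0 be given. For n ≥ 1, |(-3n - 1)/(3n + 2) + 1| = |3|/(3(3n + 2)) = 3/(3(3n + 2)).
Since 3n + 2 ≥ 3n for n ≥ 1, this is ≤ 3/(3·3n) = (1/3)/n.
So |(-3n - 1)/(3n + 2) + 1| < eps whenever n > (1/3)/eps.
Take K = (1/3)/eps. If n > K then |(-3n - 1)/(3n + 2) + 1| ≤ (1/3)/n < eps.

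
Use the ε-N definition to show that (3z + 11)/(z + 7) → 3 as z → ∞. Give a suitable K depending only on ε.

K = 10/ε

Suppose ε > 0. We seek K > 0 such that z > K implies |(3z + 11)/(z + 7) − 3| < ε.
(3z + 11)/(z + 7) − 3 = ((3z + 11) − 3(z + 7)) / ((z + 7)) = -10/((z + 7)).
For z > 0 we have z + 7 > z, so |(3z + 11)/(z + 7) − 3| = 10/((z + 7)) < 10/(z) = 10/z.
Thus |(3z + 11)/(z + 7) − 3| < ε whenever z > 10/ε.
Take K = 10/ε. If z > K then |(3z + 11)/(z + 7) − 3| < 10/z < ε.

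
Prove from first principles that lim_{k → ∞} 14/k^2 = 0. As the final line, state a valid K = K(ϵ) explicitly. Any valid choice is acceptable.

K = (14/ϵ)^{1/2}

Let ϵ > 0 be given. For k ≥ 1, |14/k^2 − 0| = 14/k^2.
14/k^2 < ϵ ⇔ k^2 > 14/ϵ ⇔ k > (14/ϵ)^{1/2}.
Take K = (14/ϵ)^{1/2}. Then k > K implies 14/k^2 < ϵ.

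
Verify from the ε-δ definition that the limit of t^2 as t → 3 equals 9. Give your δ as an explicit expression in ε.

δ = min(2, ε/8)

Let ε > 0. We seek δ > 0 with 0 < |t − 3| < δ ⇒ |t^2 − 9| < ε.
Factor: t^2 − 9 = (t − 3)(t + 3), so |t^2 − 9| = |t − 3|·|t + 3|.
Impose δ ≤ 2 so that |t| < 5; then |t + 3| ≤ 8.
Hence |t^2 − 9| ≤ 8|t − 3|, which is < ε once |t − 3| < ε/8.
Take δ = min(2, ε/8). If 0 < |t − 3| < δ then both bounds hold and |t^2 − 9| ≤ 8|t − 3| < 8·(ε/8) = ε.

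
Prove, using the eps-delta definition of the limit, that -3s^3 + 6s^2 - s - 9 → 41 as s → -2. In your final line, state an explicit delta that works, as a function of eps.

Let eps > 0 be given. We want delta > 0 such that 0 < |s + 2| < delta implies |(-3s^3 + 6s^2 - s - 9) − 41| < eps.
(-3s^3 + 6s^2 - s - 9) − 41 = -3s^3 + 6s^2 - s - 50 = (s + 2)(-3s^2 + 12s - 25).
So |(-3s^3 + 6s^2 - s - 9) − 41| = |s + 2|·|-3s^2 + 12s - 25|.
Require delta ≤ 1. Then |s + 2| < 1 gives |s| < 3, and by the triangle inequality |-3s^2 + 12s - 25| ≤ 3·3^2 + 12·3 + 25 = 88.
Hence |(-3s^3 + 6s^2 - s - 9) − 41| ≤ 88|s + 2| < eps provided |s + 2| < eps/88.
Take delta = min(1, eps/88). Then 0 < |s + 2| < delta gives both |s + 2| < 1 and |s + 2| < eps/88, so |(-3s^3 + 6s^2 - s - 9) − 41| < eps.

delta = min(1, eps/88)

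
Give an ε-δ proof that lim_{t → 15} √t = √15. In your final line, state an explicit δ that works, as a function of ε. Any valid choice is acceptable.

Let ε > 0 be given. We want δ > 0 such that 0 < |t − 15| < δ implies |√t − √15| < ε.
Rationalise: √t − √15 = (t − 15)/(√t + √15), so |√t − √15| = |t − 15|/(√t + √15).
Restrict δ ≤ 15 so that |t − 15| < 15 forces t > 0, and then √t + √15 > √15.
Hence |√t − √15| < |t − 15|/√15, which is < ε once |t − 15| < √15·ε.
Take δ = min(15, √15·ε). If 0 < |t − 15| < δ then t > 0 and |√t − √15| < |t − 15|/√15 < ε.

δ = min(15, √15·ε)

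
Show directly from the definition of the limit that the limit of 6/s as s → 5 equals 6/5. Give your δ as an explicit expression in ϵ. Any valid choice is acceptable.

Fix ϵ > 0. We seek δ > 0 such that 0 < |s − 5| < δ implies |6/s − (6/5)| < ϵ.
|6/s − (6/5)| = 6·|5 − s|/(5·|s|) = 6|s − 5|/(5|s|).
Require δ ≤ 5/2 so that |s| > 5 − 5/2 = 5/2, hence 5|s| > 25/2.
Then |6/s − (6/5)| < 6|s − 5|/(25/2), which is < ϵ when |s − 5| < (25/12)ϵ.
Take δ = min(5/2, (25/12)ϵ). Then 0 < |s − 5| < δ gives both |s − 5| < 5/2 and |s − 5| < (25/12)ϵ, so |6/s − (6/5)| < ϵ.

δ = min(5/2, (25/12)ϵ)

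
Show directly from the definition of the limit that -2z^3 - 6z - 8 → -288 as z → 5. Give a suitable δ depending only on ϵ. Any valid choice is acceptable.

δ = min(1, ϵ/188)

Let ϵ > 0. We want δ > 0 such that 0 < |z − 5| < δ implies |(-2z^3 - 6z - 8) + 288| < ϵ.
(-2z^3 - 6z - 8) + 288 = -2z^3 - 6z + 280 = (z − 5)(-2z^2 - 10z - 56).
So |(-2z^3 - 6z - 8) + 288| = |z − 5|·|-2z^2 - 10z - 56|.
Assume first that |z − 5| < 1, so |z| < 6. Then |-2z^2 - 10z - 56| ≤ 2·6^2 + 10·6 + 56 = 188.
Hence |(-2z^3 - 6z - 8) + 288| ≤ 188|z − 5| < ϵ provided |z − 5| < ϵ/188.
Choosing δ = min(1, ϵ/188) ensures both conditions, hence |(-2z^3 - 6z - 8) + 288| < ϵ.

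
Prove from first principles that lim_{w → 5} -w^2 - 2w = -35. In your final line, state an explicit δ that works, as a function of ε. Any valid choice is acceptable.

Suppose ε > 0. We want δ > 0 such that 0 < |w − 5| < δ implies |(-w^2 - 2w) + 35| < ε.
(-w^2 - 2w) + 35 = -w^2 - 2w + 35 = (w − 5)(-w - 7).
So |(-w^2 - 2w) + 35| = |w − 5|·|-w - 7|.
Assume first that |w − 5| < 1, so |w| < 6. Then |-w - 7| ≤ 6 + 7 = 13.
Hence |(-w^2 - 2w) + 35| ≤ 13|w − 5| < ε provided |w − 5| < ε/13.
Choosing δ = min(1, ε/13) ensures both conditions, hence |(-w^2 - 2w) + 35| < ε.

δ = min(1, ε/13)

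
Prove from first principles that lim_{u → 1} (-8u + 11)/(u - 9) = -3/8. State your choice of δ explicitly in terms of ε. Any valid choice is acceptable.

δ = min(4, (32/61)ε)

Let ε > 0 be given. We want δ > 0 with 0 < |u − 1| < δ ⇒ |(-8u + 11)/(u - 9) + 3/8| < ε.
Combining over a common denominator, (-8u + 11)/(u - 9) + 3/8 = [(-8u + 11)·(-8) − 3·(u - 9)] / [(-8)·(u - 9)] = 61(u − 1) / ((-8)(u - 9)).
So |(-8u + 11)/(u - 9) + 3/8| = 61|u − 1| / (8·|u − 9|).
Restrict δ ≤ 4. Then |u − 1| < 4 gives |u − 9| = |(u − 1) + (-8)| ≥ 8 − 4 = 4.
Hence |(-8u + 11)/(u - 9) + 3/8| < 61|u − 1|/(8·4) = (61/32)|u − 1|, which is < ε once |u − 1| < (32/61)ε.
Take δ = min(4, (32/61)ε). Then 0 < |u − 1| < δ forces both bounds, so |(-8u + 11)/(u - 9) + 3/8| < ε.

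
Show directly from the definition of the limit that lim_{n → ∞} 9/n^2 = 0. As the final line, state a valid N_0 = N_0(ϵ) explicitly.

Suppose ϵ > 0. For n ≥ 1, |9/n^2 − 0| = 9/n^2.
9/n^2 < ϵ ⇔ n^2 > 9/ϵ ⇔ n > (9/ϵ)^{1/2}.
Take N_0 = (9/ϵ)^{1/2}. Then n > N_0 implies 9/n^2 < ϵ.

N_0 = (9/ϵ)^{1/2}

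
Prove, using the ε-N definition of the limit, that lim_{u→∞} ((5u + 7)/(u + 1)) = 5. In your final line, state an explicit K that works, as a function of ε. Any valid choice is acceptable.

K = 2/ε

Suppose ε > 0. We seek K > 0 such that u > K implies |(5u + 7)/(u + 1) − 5| < ε.
(5u + 7)/(u + 1) − 5 = ((5u + 7) − 5(u + 1)) / ((u + 1)) = 2/((u + 1)).
For u > 0 we have u + 1 > u, so |(5u + 7)/(u + 1) − 5| = 2/((u + 1)) < 2/(u) = 2/u.
Thus |(5u + 7)/(u + 1) − 5| < ε whenever u > 2/ε.
Take K = 2/ε. If u > K then |(5u + 7)/(u + 1) − 5| < 2/u < ε.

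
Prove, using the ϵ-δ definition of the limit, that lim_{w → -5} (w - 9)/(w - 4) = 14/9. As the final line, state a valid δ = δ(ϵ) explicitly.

δ = min(9/2, (81/10)ϵ)

Fix ϵ > 0. We want δ > 0 with 0 < |w + 5| < δ ⇒ |(w - 9)/(w - 4) − (14/9)| < ϵ.
Combining over a common denominator, (w - 9)/(w - 4) − (14/9) = [(w - 9)·(-9) − (-14)·(w - 4)] / [(-9)·(w - 4)] = 5(w + 5) / ((-9)(w - 4)).
So |(w - 9)/(w - 4) − (14/9)| = 5|w + 5| / (9·|w − 4|).
Require δ ≤ 9/2, so |w − 4| ≥ |-9| − |w + 5| > 9 − 9/2 = 9/2.
Hence |(w - 9)/(w - 4) − (14/9)| < 5|w + 5|/(9·(9/2)) = (10/81)|w + 5|, which is < ϵ once |w + 5| < (81/10)ϵ.
Take δ = min(9/2, (81/10)ϵ). Then 0 < |w + 5| < δ forces both bounds, so |(w - 9)/(w - 4) − (14/9)| < ϵ.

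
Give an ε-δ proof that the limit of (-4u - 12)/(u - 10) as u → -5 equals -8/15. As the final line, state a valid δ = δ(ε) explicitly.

Fix ε > 0. We want δ > 0 with 0 < |u + 5| < δ ⇒ |(-4u - 12)/(u - 10) + 8/15| < ε.
Combining over a common denominator, (-4u - 12)/(u - 10) + 8/15 = [(-4u - 12)·(-15) − 8·(u - 10)] / [(-15)·(u - 10)] = 52(u + 5) / ((-15)(u - 10)).
So |(-4u - 12)/(u - 10) + 8/15| = 52|u + 5| / (15·|u − 10|).
Restrict δ ≤ 15/2. Then |u + 5| < 15/2 gives |u − 10| = |(u + 5) + (-15)| ≥ 15 − 15/2 = 15/2.
Hence |(-4u - 12)/(u - 10) + 8/15| < 52|u + 5|/(15·(15/2)) = (104/225)|u + 5|, which is < ε once |u + 5| < (225/104)ε.
Take δ = min(15/2, (225/104)ε). Then 0 < |u + 5| < δ forces both bounds, so |(-4u - 12)/(u - 10) + 8/15| < ε.

δ = min(15/2, (225/104)ε)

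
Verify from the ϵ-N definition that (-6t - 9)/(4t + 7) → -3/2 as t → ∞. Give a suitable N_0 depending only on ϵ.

Let ϵ > 0 be given. We seek N_0 > 0 such that t > N_0 implies |(-6t - 9)/(4t + 7) + 3/2| < ϵ.
(-6t - 9)/(4t + 7) + 3/2 = (4(-6t - 9) − (-6)(4t + 7)) / (4(4t + 7)) = 6/(4(4t + 7)).
For t > 0 we have 4t + 7 > 4t, so |(-6t - 9)/(4t + 7) + 3/2| = 6/(4(4t + 7)) < 6/(4·4t) = (3/8)/t.
Thus |(-6t - 9)/(4t + 7) + 3/2| < ϵ whenever t > (3/8)/ϵ.
Take N_0 = (3/8)/ϵ. If t > N_0 then |(-6t - 9)/(4t + 7) + 3/2| < (3/8)/t < ϵ.

N_0 = (3/8)/ϵ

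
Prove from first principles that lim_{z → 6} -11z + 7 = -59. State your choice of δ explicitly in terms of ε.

Suppose ε > 0. We need δ > 0 so that 0 < |z − 6| < δ implies |(-11z + 7) + 59| < ε.
Since (-11z + 7) + 59 = -11(z − 6), we have |(-11z + 7) + 59| = 11|z − 6|.
Thus it suffices that |z − 6| < ε/11.
Choosing δ = ε/11 gives |(-11z + 7) + 59| = 11|z − 6| < ε whenever |z − 6| < δ.

δ = ε/11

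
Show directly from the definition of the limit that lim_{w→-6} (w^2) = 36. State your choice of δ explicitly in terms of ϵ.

Fix ϵ > 0. We seek δ > 0 with 0 < |w + 6| < δ ⇒ |w^2 − 36| < ϵ.
Factor: w^2 − 36 = (w + 6)(w - 6), so |w^2 − 36| = |w + 6|·|w - 6|.
Restrict δ ≤ 1. Then |w + 6| < 1 gives |w| < 7, so by the triangle inequality |w - 6| ≤ 7 + 6 = 13.
Hence |w^2 − 36| ≤ 13|w + 6|, which is < ϵ once |w + 6| < ϵ/13.
Take δ = min(1, ϵ/13). If 0 < |w + 6| < δ then both bounds hold and |w^2 − 36| ≤ 13|w + 6| < 13·(ϵ/13) = ϵ.

δ = min(1, ϵ/13)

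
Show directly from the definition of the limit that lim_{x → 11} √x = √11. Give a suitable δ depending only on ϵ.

δ = min(11, √11·ϵ)

Suppose ϵ > 0. We want δ > 0 such that 0 < |x − 11| < δ implies |√x − √11| < ϵ.
Multiplying by the conjugate, |√x − √11| = |x − 11|/(√x + √11).
Restrict δ ≤ 11 so that |x − 11| < 11 forces x > 0, and then √x + √11 > √11.
Hence |√x − √11| < |x − 11|/√11, which is < ϵ once |x − 11| < √11·ϵ.
Take δ = min(11, √11·ϵ). If 0 < |x − 11| < δ then x > 0 and |√x − √11| < |x − 11|/√11 < ϵ.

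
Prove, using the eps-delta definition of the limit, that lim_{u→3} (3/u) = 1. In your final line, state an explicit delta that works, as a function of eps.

Let eps > 0 be given. We seek delta > 0 such that 0 < |u − 3| < delta implies |3/u − 1| < eps.
|3/u − 1| = 3·|3 − u|/(3·|u|) = 3|u − 3|/(3|u|).
Require delta ≤ 3/2 so that |u| > 3 − 3/2 = 3/2, hence 3|u| > 9/2.
Then |3/u − 1| < 3|u − 3|/(9/2), which is < eps when |u − 3| < (3/2)eps.
Take delta = min(3/2, (3/2)eps). Then 0 < |u − 3| < delta gives both |u − 3| < 3/2 and |u − 3| < (3/2)eps, so |3/u − 1| < eps.

delta = min(3/2, (3/2)eps)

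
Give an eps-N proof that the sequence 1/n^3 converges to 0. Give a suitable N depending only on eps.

N = (1/eps)^{1/3}

Let eps > 0 be given. For n ≥ 1, |1/n^3 − 0| = 1/n^3.
1/n^3 < eps ⇔ n^3 > 1/eps ⇔ n > (1/eps)^{1/3}.
Take N = (1/eps)^{1/3}. Then n > N implies 1/n^3 < eps.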